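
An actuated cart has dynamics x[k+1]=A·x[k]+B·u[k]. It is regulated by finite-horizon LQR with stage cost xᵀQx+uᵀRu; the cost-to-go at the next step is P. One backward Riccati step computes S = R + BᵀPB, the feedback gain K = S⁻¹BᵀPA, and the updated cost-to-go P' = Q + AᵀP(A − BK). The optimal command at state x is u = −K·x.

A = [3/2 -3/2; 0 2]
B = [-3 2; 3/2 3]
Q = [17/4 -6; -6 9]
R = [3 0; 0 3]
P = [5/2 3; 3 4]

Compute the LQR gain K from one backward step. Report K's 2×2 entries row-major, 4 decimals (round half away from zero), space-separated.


-0.1636 0.2364 0.2182 0.2182

BᵀP = [-3.0000 -3.0000; 14.0000 18.0000]
S = R + BᵀPB = [3 0; 0 3] + [4.5000 -15.0000; -15.0000 82.0000] = [7.5000 -15.0000; -15.0000 85.0000]
BᵀPA = [-4.5000 -1.5000; 21.0000 15.0000]
K = S⁻¹·BᵀPA = [-0.1636 0.2364; 0.2182 0.2182]
A−BK = [0.5727 -1.2273; -0.4091 0.9909]
AᵀP(A−BK) = [0.3068 -0.1432; -0.1432 0.7068]
P' = Q + AᵀP(A−BK) = [4.5568 -6.1432; -6.1432 9.7068]
tr(P') = 14.2636


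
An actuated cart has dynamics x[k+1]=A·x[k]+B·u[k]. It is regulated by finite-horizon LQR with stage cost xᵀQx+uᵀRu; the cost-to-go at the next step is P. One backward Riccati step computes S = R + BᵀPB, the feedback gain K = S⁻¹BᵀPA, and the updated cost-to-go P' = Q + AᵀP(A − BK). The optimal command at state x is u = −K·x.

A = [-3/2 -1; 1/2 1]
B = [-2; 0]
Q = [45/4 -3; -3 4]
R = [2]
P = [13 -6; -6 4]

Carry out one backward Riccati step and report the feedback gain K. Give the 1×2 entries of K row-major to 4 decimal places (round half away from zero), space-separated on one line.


0.8333 0.7037

BᵀP = [-26.0000 12.0000]
S = R + BᵀPB = [2] + [52.0000] = [54.0000]
BᵀPA = [45.0000 38.0000]
K = S⁻¹·BᵀPA = [0.8333 0.7037]
A−BK = [0.1667 0.4074; 0.5000 1.0000]
AᵀP(A−BK) = [1.7500 1.8333; 1.8333 2.2593]
P' = Q + AᵀP(A−BK) = [13.0000 -1.1667; -1.1667 6.2593]
tr(P') = 19.2593


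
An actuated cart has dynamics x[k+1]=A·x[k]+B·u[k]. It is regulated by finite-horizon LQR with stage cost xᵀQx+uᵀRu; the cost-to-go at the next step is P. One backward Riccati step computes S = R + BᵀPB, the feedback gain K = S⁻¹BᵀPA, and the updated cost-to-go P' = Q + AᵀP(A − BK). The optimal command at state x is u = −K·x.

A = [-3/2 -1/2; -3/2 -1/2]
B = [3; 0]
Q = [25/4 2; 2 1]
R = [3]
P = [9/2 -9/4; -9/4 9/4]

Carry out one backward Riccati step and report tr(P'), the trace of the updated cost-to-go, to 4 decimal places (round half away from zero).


10.2565

BᵀP = [13.5000 -6.7500]
S = R + BᵀPB = [3] + [40.5000] = [43.5000]
BᵀPA = [-10.1250 -3.3750]
K = S⁻¹·BᵀPA = [-0.2328 -0.0776]
A−BK = [-0.8017 -0.2672; -1.5000 -0.5000]
AᵀP(A−BK) = [2.7058 0.9019; 0.9019 0.3006]
P' = Q + AᵀP(A−BK) = [8.9558 2.9019; 2.9019 1.3006]
tr(P') = 10.2565


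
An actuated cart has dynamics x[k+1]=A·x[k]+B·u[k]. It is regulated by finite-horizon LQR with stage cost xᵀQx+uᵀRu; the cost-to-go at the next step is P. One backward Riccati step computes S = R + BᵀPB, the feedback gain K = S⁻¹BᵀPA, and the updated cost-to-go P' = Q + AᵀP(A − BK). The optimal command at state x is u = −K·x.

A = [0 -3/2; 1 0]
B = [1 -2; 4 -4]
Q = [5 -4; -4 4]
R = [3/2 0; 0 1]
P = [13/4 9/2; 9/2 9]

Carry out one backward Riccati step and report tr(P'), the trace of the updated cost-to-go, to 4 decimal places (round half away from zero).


10.3350

BᵀP = [21.2500 40.5000; -24.5000 -45.0000]
S = R + BᵀPB = [3/2 0; 0 1] + [183.2500 -204.5000; -204.5000 229.0000] = [184.7500 -204.5000; -204.5000 230.0000]
BᵀPA = [40.5000 -31.8750; -45.0000 36.7500]
K = S⁻¹·BᵀPA = [0.1673 0.2739; -0.0469 0.4033]
A−BK = [-0.2611 -0.9673; 0.1432 0.5177]
AᵀP(A−BK) = [0.1138 0.3062; 0.3062 1.2212]
P' = Q + AᵀP(A−BK) = [5.1138 -3.6938; -3.6938 5.2212]
tr(P') = 10.3350


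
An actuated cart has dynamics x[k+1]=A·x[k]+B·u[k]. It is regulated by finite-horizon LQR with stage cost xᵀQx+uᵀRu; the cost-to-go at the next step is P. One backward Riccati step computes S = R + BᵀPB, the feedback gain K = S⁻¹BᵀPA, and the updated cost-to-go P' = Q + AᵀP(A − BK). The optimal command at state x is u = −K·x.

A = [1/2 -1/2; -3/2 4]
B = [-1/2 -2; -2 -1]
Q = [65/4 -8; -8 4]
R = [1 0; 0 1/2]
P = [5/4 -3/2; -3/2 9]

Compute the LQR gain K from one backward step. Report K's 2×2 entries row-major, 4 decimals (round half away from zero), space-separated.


BᵀP = [2.3750 -17.2500; -1.0000 -6.0000]
S = R + BᵀPB = [1 0; 0 1/2] + [33.3125 12.5000; 12.5000 8.0000] = [34.3125 12.5000; 12.5000 8.5000]
BᵀPA = [27.0625 -70.1875; 8.5000 -23.5000]
K = S⁻¹·BᵀPA = [0.9141 -2.2366; -0.3443 0.5243]
A−BK = [0.2684 -0.5696; -0.0160 0.0512]
AᵀP(A−BK) = [1.0002 -2.3676; -2.3676 5.6564]
P' = Q + AᵀP(A−BK) = [17.2502 -10.3676; -10.3676 9.6564]
tr(P') = 26.9066

0.9141 -2.2366 -0.3443 0.5243


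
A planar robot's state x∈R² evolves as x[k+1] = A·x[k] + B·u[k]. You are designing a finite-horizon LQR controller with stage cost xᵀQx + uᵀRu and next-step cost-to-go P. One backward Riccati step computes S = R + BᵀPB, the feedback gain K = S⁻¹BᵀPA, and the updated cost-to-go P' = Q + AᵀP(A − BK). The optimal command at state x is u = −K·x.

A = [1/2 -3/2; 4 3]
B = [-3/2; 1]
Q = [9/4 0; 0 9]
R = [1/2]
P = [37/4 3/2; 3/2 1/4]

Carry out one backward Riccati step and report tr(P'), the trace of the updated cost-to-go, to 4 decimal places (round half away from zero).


BᵀP = [-12.3750 -2.0000]
S = R + BᵀPB = [1/2] + [16.5625] = [17.0625]
BᵀPA = [-14.1875 12.5625]
K = S⁻¹·BᵀPA = [-0.8315 0.7363]
A−BK = [-0.7473 -0.3956; 4.8315 2.2637]
AᵀP(A−BK) = [0.5156 -0.2418; -0.2418 0.3132]
P' = Q + AᵀP(A−BK) = [2.7656 -0.2418; -0.2418 9.3132]
tr(P') = 12.0788

12.0788


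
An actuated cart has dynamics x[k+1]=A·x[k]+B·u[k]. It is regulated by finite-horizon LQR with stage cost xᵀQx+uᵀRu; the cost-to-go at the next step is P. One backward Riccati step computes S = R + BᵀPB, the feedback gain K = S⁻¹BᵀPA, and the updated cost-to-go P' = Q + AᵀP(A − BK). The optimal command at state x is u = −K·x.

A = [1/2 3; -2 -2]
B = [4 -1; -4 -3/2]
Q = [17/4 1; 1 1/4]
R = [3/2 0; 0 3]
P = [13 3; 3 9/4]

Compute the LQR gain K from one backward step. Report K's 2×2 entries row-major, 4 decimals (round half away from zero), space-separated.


0.2382 0.6596 0.4857 -0.3459

BᵀP = [40.0000 3.0000; -17.5000 -6.3750]
S = R + BᵀPB = [3/2 0; 0 3] + [148.0000 -44.5000; -44.5000 27.0625] = [149.5000 -44.5000; -44.5000 30.0625]
BᵀPA = [14.0000 114.0000; 4.0000 -39.7500]
K = S⁻¹·BᵀPA = [0.2382 0.6596; 0.4857 -0.3459]
A−BK = [0.0328 0.0158; -0.3187 0.1195]
AᵀP(A−BK) = [0.9725 -0.3505; -0.3505 1.0582]
P' = Q + AᵀP(A−BK) = [5.2225 0.6495; 0.6495 1.3082]
tr(P') = 6.5306


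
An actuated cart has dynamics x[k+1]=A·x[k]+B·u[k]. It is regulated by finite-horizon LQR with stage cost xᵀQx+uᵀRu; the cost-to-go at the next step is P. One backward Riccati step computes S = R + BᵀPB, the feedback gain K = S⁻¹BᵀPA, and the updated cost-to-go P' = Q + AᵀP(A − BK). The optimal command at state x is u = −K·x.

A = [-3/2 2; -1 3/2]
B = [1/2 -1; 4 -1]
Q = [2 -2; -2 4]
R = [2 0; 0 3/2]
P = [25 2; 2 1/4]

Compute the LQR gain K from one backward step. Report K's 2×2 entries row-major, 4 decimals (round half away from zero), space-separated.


BᵀP = [20.5000 2.0000; -27.0000 -2.2500]
S = R + BᵀPB = [2 0; 0 3/2] + [18.2500 -22.5000; -22.5000 29.2500] = [20.2500 -22.5000; -22.5000 30.7500]
BᵀPA = [-32.7500 44.0000; 42.7500 -57.3750]
K = S⁻¹·BᵀPA = [-0.3881 0.5330; 1.1063 -1.4758]
A−BK = [-0.1997 0.2576; 1.6586 -2.1079]
AᵀP(A−BK) = [2.4968 -3.3265; -3.3265 4.4334]
P' = Q + AᵀP(A−BK) = [4.4968 -5.3265; -5.3265 8.4334]
tr(P') = 12.9302

-0.3881 0.5330 1.1063 -1.4758


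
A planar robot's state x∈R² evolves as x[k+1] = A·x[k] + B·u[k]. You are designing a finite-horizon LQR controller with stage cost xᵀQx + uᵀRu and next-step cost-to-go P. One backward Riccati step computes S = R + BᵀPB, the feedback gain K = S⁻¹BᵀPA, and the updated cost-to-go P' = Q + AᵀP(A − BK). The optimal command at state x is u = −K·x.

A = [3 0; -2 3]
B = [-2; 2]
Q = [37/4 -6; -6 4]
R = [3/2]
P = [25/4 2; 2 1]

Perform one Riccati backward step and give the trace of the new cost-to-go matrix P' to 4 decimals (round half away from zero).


BᵀP = [-8.5000 -2.0000]
S = R + BᵀPB = [3/2] + [13.0000] = [14.5000]
BᵀPA = [-21.5000 -6.0000]
K = S⁻¹·BᵀPA = [-1.4828 -0.4138]
A−BK = [0.0345 -0.8276; 0.9655 3.8276]
AᵀP(A−BK) = [4.3707 3.1034; 3.1034 6.5172]
P' = Q + AᵀP(A−BK) = [13.6207 -2.8966; -2.8966 10.5172]
tr(P') = 24.1379

24.1379


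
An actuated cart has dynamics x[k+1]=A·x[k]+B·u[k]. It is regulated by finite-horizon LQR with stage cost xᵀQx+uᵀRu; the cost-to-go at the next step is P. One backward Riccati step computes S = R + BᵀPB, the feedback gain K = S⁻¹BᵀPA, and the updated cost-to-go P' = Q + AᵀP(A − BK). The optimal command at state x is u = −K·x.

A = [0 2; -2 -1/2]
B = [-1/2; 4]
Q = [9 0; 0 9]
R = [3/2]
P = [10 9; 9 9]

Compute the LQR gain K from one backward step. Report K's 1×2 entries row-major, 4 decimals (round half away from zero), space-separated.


BᵀP = [31.0000 31.5000]
S = R + BᵀPB = [3/2] + [110.5000] = [112.0000]
BᵀPA = [-63.0000 46.2500]
K = S⁻¹·BᵀPA = [-0.5625 0.4129]
A−BK = [-0.2813 2.2065; 0.2500 -2.1518]
AᵀP(A−BK) = [0.5625 -0.9844; -0.9844 5.1512]
P' = Q + AᵀP(A−BK) = [9.5625 -0.9844; -0.9844 14.1512]
tr(P') = 23.7137

-0.5625 0.4129


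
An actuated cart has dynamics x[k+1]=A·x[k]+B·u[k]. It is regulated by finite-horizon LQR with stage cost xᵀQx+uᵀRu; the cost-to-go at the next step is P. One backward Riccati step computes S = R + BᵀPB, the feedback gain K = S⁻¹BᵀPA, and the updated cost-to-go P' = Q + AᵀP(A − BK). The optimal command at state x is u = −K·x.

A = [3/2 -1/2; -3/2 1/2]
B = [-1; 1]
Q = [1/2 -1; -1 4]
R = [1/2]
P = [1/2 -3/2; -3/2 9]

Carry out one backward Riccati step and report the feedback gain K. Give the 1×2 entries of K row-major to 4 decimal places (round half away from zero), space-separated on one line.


-1.4423 0.4808

BᵀP = [-2.0000 10.5000]
S = R + BᵀPB = [1/2] + [12.5000] = [13.0000]
BᵀPA = [-18.7500 6.2500]
K = S⁻¹·BᵀPA = [-1.4423 0.4808]
A−BK = [0.0577 -0.0192; -0.0577 0.0192]
AᵀP(A−BK) = [1.0817 -0.3606; -0.3606 0.1202]
P' = Q + AᵀP(A−BK) = [1.5817 -1.3606; -1.3606 4.1202]
tr(P') = 5.7019


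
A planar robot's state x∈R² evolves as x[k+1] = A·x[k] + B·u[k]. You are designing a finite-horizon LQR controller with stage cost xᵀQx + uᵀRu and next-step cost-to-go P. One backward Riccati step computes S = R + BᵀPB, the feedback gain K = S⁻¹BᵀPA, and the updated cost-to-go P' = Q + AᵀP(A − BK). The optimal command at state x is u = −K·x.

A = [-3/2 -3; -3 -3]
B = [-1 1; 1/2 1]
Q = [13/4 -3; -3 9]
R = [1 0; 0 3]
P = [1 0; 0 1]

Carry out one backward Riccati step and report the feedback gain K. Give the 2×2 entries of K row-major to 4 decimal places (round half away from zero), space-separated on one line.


BᵀP = [-1.0000 0.5000; 1.0000 1.0000]
S = R + BᵀPB = [1 0; 0 3] + [1.2500 -0.5000; -0.5000 2.0000] = [2.2500 -0.5000; -0.5000 5.0000]
BᵀPA = [0.0000 1.5000; -4.5000 -6.0000]
K = S⁻¹·BᵀPA = [-0.2045 0.4091; -0.9205 -1.1591]
A−BK = [-0.7841 -1.4318; -1.9773 -2.0455]
AᵀP(A−BK) = [7.1080 8.2841; 8.2841 10.4318]
P' = Q + AᵀP(A−BK) = [10.3580 5.2841; 5.2841 19.4318]
tr(P') = 29.7898

-0.2045 0.4091 -0.9205 -1.1591


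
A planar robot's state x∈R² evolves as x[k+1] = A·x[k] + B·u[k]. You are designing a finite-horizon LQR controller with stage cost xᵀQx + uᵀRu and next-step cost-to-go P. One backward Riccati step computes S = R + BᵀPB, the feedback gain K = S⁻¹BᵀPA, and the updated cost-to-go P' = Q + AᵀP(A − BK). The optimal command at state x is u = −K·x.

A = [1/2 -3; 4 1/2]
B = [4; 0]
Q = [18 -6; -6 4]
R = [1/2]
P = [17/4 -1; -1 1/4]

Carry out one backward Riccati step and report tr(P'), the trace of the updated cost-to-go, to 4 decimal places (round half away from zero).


BᵀP = [17.0000 -4.0000]
S = R + BᵀPB = [1/2] + [68.0000] = [68.5000]
BᵀPA = [-7.5000 -53.0000]
K = S⁻¹·BᵀPA = [-0.1095 -0.7737]
A−BK = [0.9380 0.0949; 4.0000 0.5000]
AᵀP(A−BK) = [0.2413 0.0721; 0.0721 0.3052]
P' = Q + AᵀP(A−BK) = [18.2413 -5.9279; -5.9279 4.3052]
tr(P') = 22.5465

22.5465


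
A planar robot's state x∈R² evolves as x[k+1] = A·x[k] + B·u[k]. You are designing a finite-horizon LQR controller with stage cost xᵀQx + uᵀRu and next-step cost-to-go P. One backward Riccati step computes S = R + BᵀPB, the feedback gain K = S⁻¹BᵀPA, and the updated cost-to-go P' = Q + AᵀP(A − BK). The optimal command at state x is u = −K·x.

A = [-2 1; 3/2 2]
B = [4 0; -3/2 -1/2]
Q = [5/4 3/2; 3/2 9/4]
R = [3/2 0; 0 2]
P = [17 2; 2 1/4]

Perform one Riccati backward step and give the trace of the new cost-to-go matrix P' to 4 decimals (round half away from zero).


4.0941

BᵀP = [65.0000 7.6250; -1.0000 -0.1250]
S = R + BᵀPB = [3/2 0; 0 2] + [248.5625 -3.8125; -3.8125 0.0625] = [250.0625 -3.8125; -3.8125 2.0625]
BᵀPA = [-118.5625 80.2500; 1.8125 -1.2500]
K = S⁻¹·BᵀPA = [-0.4741 0.3207; 0.0024 -0.0132]
A−BK = [-0.1036 -0.2829; 0.7901 2.4745]
AᵀP(A−BK) = [0.3483 -0.2009; -0.2009 0.2458]
P' = Q + AᵀP(A−BK) = [1.5983 1.2991; 1.2991 2.4958]
tr(P') = 4.0941


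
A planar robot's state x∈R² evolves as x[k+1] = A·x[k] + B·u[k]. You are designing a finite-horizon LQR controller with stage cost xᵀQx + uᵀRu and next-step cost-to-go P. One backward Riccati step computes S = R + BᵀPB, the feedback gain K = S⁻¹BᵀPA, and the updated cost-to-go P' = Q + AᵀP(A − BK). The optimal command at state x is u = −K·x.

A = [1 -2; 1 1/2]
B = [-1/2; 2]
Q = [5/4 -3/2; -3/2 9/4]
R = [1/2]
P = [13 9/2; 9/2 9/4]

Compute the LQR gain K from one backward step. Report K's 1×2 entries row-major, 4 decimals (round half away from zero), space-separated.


BᵀP = [2.5000 2.2500]
S = R + BᵀPB = [1/2] + [3.2500] = [3.7500]
BᵀPA = [4.7500 -3.8750]
K = S⁻¹·BᵀPA = [1.2667 -1.0333]
A−BK = [1.6333 -2.5167; -1.5333 2.5667]
AᵀP(A−BK) = [18.2333 -26.7167; -26.7167 39.5583]
P' = Q + AᵀP(A−BK) = [19.4833 -28.2167; -28.2167 41.8083]
tr(P') = 61.2917

1.2667 -1.0333


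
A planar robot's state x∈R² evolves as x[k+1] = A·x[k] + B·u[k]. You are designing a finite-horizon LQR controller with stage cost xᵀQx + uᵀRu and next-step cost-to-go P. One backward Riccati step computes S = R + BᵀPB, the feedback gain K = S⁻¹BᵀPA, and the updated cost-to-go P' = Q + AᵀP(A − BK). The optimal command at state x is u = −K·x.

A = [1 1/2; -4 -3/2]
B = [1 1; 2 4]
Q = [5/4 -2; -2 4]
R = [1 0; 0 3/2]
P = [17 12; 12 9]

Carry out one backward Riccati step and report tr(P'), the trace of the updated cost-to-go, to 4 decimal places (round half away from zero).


BᵀP = [41.0000 30.0000; 65.0000 48.0000]
S = R + BᵀPB = [1 0; 0 3/2] + [101.0000 161.0000; 161.0000 257.0000] = [102.0000 161.0000; 161.0000 258.5000]
BᵀPA = [-79.0000 -24.5000; -127.0000 -39.5000]
K = S⁻¹·BᵀPA = [0.0572 0.0589; -0.5269 -0.1895]
A−BK = [1.4697 0.6306; -2.0067 -0.8599]
AᵀP(A−BK) = [2.5998 1.0880; 1.0880 0.4582]
P' = Q + AᵀP(A−BK) = [3.8498 -0.9120; -0.9120 4.4582]
tr(P') = 8.3080

8.3080


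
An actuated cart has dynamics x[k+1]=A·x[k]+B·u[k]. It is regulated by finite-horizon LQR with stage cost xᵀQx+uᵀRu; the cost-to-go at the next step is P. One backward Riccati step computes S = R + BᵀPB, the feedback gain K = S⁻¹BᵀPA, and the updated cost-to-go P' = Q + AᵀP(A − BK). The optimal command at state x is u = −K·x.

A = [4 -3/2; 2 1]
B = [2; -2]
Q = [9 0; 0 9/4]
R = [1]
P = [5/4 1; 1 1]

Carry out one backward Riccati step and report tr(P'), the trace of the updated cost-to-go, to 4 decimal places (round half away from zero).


BᵀP = [0.5000 0.0000]
S = R + BᵀPB = [1] + [1.0000] = [2.0000]
BᵀPA = [2.0000 -0.7500]
K = S⁻¹·BᵀPA = [1.0000 -0.3750]
A−BK = [2.0000 -0.7500; 4.0000 0.2500]
AᵀP(A−BK) = [38.0000 -3.7500; -3.7500 0.5313]
P' = Q + AᵀP(A−BK) = [47.0000 -3.7500; -3.7500 2.7813]
tr(P') = 49.7813

49.7813


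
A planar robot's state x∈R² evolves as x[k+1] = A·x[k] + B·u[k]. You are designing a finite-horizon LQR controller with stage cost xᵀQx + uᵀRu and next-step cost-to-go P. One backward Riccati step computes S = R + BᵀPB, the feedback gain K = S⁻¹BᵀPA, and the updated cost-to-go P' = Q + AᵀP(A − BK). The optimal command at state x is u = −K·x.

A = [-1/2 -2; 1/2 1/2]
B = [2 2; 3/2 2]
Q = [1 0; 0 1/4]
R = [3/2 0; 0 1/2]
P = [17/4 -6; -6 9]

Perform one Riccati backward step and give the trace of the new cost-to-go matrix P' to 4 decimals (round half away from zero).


BᵀP = [-0.5000 1.5000; -3.5000 6.0000]
S = R + BᵀPB = [3/2 0; 0 1/2] + [1.2500 2.0000; 2.0000 5.0000] = [2.7500 2.0000; 2.0000 5.5000]
BᵀPA = [1.0000 1.7500; 4.7500 10.0000]
K = S⁻¹·BᵀPA = [-0.3596 -0.9326; 0.9944 2.1573]
A−BK = [-1.7697 -4.4494; -0.9494 -2.4157]
AᵀP(A−BK) = [1.9487 4.6854; 4.6854 11.3090]
P' = Q + AᵀP(A−BK) = [2.9487 4.6854; 4.6854 11.5590]
tr(P') = 14.5077

14.5077


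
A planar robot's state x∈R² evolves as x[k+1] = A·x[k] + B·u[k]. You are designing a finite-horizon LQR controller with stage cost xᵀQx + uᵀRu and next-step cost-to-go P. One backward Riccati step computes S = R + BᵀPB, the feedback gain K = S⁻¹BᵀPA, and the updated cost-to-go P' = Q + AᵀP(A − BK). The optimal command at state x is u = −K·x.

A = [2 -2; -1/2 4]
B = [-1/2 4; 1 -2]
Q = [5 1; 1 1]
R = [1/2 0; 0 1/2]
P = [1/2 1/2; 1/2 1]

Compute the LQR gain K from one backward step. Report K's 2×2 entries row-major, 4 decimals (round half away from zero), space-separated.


0.3247 2.1299 0.4805 -0.2078

BᵀP = [0.2500 0.7500; 1.0000 0.0000]
S = R + BᵀPB = [1/2 0; 0 1/2] + [0.6250 -0.5000; -0.5000 4.0000] = [1.1250 -0.5000; -0.5000 4.5000]
BᵀPA = [0.1250 2.5000; 2.0000 -2.0000]
K = S⁻¹·BᵀPA = [0.3247 2.1299; 0.4805 -0.2078]
A−BK = [0.2403 -0.1039; 0.1364 1.4545]
AᵀP(A−BK) = [0.2484 0.6494; 0.6494 4.2597]
P' = Q + AᵀP(A−BK) = [5.2484 1.6494; 1.6494 5.2597]
tr(P') = 10.5081


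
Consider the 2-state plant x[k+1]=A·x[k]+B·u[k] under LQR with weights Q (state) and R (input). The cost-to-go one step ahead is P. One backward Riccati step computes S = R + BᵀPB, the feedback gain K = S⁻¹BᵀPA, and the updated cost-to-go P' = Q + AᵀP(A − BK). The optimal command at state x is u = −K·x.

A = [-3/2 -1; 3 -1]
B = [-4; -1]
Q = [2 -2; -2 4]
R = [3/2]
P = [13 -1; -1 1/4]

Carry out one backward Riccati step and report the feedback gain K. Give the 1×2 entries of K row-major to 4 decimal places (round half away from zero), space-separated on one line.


BᵀP = [-51.0000 3.7500]
S = R + BᵀPB = [3/2] + [200.2500] = [201.7500]
BᵀPA = [87.7500 47.2500]
K = S⁻¹·BᵀPA = [0.4349 0.2342]
A−BK = [0.2398 -0.0632; 3.4349 -0.7658]
AᵀP(A−BK) = [2.3336 -0.3011; -0.3011 0.1840]
P' = Q + AᵀP(A−BK) = [4.3336 -2.3011; -2.3011 4.1840]
tr(P') = 8.5177

0.4349 0.2342


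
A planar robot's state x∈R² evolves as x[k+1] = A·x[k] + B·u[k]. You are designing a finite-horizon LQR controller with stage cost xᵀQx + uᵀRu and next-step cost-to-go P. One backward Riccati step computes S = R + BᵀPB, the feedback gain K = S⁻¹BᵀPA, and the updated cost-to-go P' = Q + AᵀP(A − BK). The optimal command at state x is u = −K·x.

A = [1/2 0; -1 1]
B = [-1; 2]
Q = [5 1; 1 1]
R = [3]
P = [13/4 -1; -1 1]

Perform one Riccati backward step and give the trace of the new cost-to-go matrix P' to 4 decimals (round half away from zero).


BᵀP = [-5.2500 3.0000]
S = R + BᵀPB = [3] + [11.2500] = [14.2500]
BᵀPA = [-5.6250 3.0000]
K = S⁻¹·BᵀPA = [-0.3947 0.2105]
A−BK = [0.1053 0.2105; -0.2105 0.5789]
AᵀP(A−BK) = [0.5921 -0.3158; -0.3158 0.3684]
P' = Q + AᵀP(A−BK) = [5.5921 0.6842; 0.6842 1.3684]
tr(P') = 6.9605

6.9605


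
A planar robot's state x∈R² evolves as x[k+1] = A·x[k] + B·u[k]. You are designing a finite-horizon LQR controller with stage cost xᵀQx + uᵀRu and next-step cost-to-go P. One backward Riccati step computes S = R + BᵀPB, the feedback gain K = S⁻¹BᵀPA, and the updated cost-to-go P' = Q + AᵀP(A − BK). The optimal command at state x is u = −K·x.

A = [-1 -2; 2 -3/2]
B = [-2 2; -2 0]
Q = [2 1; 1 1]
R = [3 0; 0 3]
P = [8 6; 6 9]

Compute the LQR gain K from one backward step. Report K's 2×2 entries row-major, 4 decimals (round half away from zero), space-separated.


-0.6531 0.7143 -0.8163 -0.2857

BᵀP = [-28.0000 -30.0000; 16.0000 12.0000]
S = R + BᵀPB = [3 0; 0 3] + [116.0000 -56.0000; -56.0000 32.0000] = [119.0000 -56.0000; -56.0000 35.0000]
BᵀPA = [-32.0000 101.0000; 8.0000 -50.0000]
K = S⁻¹·BᵀPA = [-0.6531 0.7143; -0.8163 -0.2857]
A−BK = [-0.6735 0.0000; 0.6939 -0.0714]
AᵀP(A−BK) = [5.6327 -0.8571; -0.8571 1.8214]
P' = Q + AᵀP(A−BK) = [7.6327 0.1429; 0.1429 2.8214]
tr(P') = 10.4541


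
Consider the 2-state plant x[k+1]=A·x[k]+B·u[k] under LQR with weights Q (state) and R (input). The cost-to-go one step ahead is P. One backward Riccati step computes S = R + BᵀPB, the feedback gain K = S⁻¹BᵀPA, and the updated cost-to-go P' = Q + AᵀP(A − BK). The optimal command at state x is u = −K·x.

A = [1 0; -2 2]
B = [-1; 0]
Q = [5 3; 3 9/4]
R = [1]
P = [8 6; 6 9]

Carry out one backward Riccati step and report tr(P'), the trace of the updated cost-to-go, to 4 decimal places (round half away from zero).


45.4722

BᵀP = [-8.0000 -6.0000]
S = R + BᵀPB = [1] + [8.0000] = [9.0000]
BᵀPA = [4.0000 -12.0000]
K = S⁻¹·BᵀPA = [0.4444 -1.3333]
A−BK = [1.4444 -1.3333; -2.0000 2.0000]
AᵀP(A−BK) = [18.2222 -18.6667; -18.6667 20.0000]
P' = Q + AᵀP(A−BK) = [23.2222 -15.6667; -15.6667 22.2500]
tr(P') = 45.4722


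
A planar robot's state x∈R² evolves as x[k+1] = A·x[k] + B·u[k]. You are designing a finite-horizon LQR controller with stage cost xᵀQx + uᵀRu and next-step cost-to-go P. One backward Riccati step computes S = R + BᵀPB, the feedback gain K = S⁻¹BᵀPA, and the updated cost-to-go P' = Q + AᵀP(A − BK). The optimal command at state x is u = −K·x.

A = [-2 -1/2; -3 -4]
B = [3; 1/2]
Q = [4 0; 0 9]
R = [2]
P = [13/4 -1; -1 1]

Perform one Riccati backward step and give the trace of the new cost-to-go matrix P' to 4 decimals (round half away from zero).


BᵀP = [9.2500 -2.5000]
S = R + BᵀPB = [2] + [26.5000] = [28.5000]
BᵀPA = [-11.0000 5.3750]
K = S⁻¹·BᵀPA = [-0.3860 0.1886]
A−BK = [-0.8421 -1.0658; -2.8070 -4.0943]
AᵀP(A−BK) = [5.7544 7.8246; 7.8246 11.7988]
P' = Q + AᵀP(A−BK) = [9.7544 7.8246; 7.8246 20.7988]
tr(P') = 30.5532

30.5532


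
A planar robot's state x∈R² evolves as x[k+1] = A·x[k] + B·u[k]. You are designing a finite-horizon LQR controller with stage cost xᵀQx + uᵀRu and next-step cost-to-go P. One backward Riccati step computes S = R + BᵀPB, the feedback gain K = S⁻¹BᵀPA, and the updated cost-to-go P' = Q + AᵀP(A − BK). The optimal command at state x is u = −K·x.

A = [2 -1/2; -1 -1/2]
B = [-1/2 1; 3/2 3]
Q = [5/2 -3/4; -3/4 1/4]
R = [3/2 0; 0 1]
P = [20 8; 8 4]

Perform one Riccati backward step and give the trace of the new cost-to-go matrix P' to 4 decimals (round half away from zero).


BᵀP = [2.0000 2.0000; 44.0000 20.0000]
S = R + BᵀPB = [3/2 0; 0 1] + [2.0000 8.0000; 8.0000 104.0000] = [3.5000 8.0000; 8.0000 105.0000]
BᵀPA = [2.0000 -2.0000; 68.0000 -32.0000]
K = S⁻¹·BᵀPA = [-1.1005 0.1516; 0.7315 -0.3163]
A−BK = [0.7183 -0.1079; -1.5437 0.2216]
AᵀP(A−BK) = [4.4613 -0.7941; -0.7941 0.1812]
P' = Q + AᵀP(A−BK) = [6.9613 -1.5441; -1.5441 0.4312]
tr(P') = 7.3925

7.3925


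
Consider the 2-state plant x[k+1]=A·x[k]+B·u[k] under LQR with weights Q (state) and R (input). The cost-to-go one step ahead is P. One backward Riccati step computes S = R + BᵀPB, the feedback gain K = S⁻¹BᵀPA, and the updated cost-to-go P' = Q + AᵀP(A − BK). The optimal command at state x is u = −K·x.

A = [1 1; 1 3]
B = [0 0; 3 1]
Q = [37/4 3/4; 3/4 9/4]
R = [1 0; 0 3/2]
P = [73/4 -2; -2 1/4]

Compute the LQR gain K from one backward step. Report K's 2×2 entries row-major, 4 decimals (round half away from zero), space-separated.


BᵀP = [-6.0000 0.7500; -2.0000 0.2500]
S = R + BᵀPB = [1 0; 0 3/2] + [2.2500 0.7500; 0.7500 0.2500] = [3.2500 0.7500; 0.7500 1.7500]
BᵀPA = [-5.2500 -3.7500; -1.7500 -1.2500]
K = S⁻¹·BᵀPA = [-1.5366 -1.0976; -0.3415 -0.2439]
A−BK = [1.0000 1.0000; 5.9512 6.5366]
AᵀP(A−BK) = [5.8354 4.8110; 4.8110 4.0793]
P' = Q + AᵀP(A−BK) = [15.0854 5.5610; 5.5610 6.3293]
tr(P') = 21.4146

-1.5366 -1.0976 -0.3415 -0.2439


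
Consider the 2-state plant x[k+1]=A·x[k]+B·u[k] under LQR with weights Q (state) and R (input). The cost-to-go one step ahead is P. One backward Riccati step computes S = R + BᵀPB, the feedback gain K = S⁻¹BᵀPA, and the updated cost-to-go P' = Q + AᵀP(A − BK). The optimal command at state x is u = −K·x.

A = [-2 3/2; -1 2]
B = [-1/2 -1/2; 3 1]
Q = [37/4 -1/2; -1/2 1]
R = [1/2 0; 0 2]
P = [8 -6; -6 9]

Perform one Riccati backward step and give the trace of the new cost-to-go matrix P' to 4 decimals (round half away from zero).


BᵀP = [-22.0000 30.0000; -10.0000 12.0000]
S = R + BᵀPB = [1/2 0; 0 2] + [101.0000 41.0000; 41.0000 17.0000] = [101.5000 41.0000; 41.0000 19.0000]
BᵀPA = [14.0000 27.0000; 8.0000 9.0000]
K = S⁻¹·BᵀPA = [-0.2505 0.5818; 0.9616 -0.7818]
A−BK = [-1.6444 1.4000; -1.2101 1.0364]
AᵀP(A−BK) = [12.8141 -10.8909; -10.8909 9.3273]
P' = Q + AᵀP(A−BK) = [22.0641 -11.3909; -11.3909 10.3273]
tr(P') = 32.3914

32.3914


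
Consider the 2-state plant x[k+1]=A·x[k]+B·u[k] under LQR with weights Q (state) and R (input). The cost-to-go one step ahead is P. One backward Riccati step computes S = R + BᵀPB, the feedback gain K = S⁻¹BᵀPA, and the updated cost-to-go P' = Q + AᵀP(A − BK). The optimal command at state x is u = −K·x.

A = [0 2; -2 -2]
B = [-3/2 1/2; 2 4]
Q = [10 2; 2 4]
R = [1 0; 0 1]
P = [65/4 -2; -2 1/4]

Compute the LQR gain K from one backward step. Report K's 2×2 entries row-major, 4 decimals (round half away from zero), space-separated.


-0.1385 -1.2608 -0.0244 0.0128

BᵀP = [-28.3750 3.5000; 0.1250 0.0000]
S = R + BᵀPB = [1 0; 0 1] + [49.5625 -0.1875; -0.1875 0.0625] = [50.5625 -0.1875; -0.1875 1.0625]
BᵀPA = [-7.0000 -63.7500; 0.0000 0.2500]
K = S⁻¹·BᵀPA = [-0.1385 -1.2608; -0.0244 0.0128]
A−BK = [-0.1956 0.1024; -1.6251 0.4703]
AᵀP(A−BK) = [0.0303 0.1746; 0.1746 1.6228]
P' = Q + AᵀP(A−BK) = [10.0303 2.1746; 2.1746 5.6228]
tr(P') = 15.6531


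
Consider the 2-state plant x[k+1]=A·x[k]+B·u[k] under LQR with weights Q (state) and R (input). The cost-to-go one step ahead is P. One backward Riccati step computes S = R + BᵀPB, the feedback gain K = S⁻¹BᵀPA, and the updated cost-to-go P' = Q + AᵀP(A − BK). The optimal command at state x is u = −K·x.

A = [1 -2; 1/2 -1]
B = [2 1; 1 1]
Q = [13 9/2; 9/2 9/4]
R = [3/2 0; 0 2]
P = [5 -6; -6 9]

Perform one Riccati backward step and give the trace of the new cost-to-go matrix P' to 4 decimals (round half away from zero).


BᵀP = [4.0000 -3.0000; -1.0000 3.0000]
S = R + BᵀPB = [3/2 0; 0 2] + [5.0000 1.0000; 1.0000 2.0000] = [6.5000 1.0000; 1.0000 4.0000]
BᵀPA = [2.5000 -5.0000; 0.5000 -1.0000]
K = S⁻¹·BᵀPA = [0.3800 -0.7600; 0.0300 -0.0600]
A−BK = [0.2100 -0.4200; 0.0900 -0.1800]
AᵀP(A−BK) = [0.2850 -0.5700; -0.5700 1.1400]
P' = Q + AᵀP(A−BK) = [13.2850 3.9300; 3.9300 3.3900]
tr(P') = 16.6750

16.6750


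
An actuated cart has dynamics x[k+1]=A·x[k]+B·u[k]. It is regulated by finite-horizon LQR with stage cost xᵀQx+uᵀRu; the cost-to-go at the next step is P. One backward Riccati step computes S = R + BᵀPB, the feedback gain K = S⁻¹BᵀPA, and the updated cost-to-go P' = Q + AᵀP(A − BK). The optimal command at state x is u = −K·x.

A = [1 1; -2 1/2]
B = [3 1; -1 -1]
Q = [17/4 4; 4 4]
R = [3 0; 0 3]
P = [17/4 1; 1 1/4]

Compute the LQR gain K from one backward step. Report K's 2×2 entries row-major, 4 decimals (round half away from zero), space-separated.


0.1630 0.3463 0.0514 0.0925

BᵀP = [11.7500 2.7500; 3.2500 0.7500]
S = R + BᵀPB = [3 0; 0 3] + [32.5000 9.0000; 9.0000 2.5000] = [35.5000 9.0000; 9.0000 5.5000]
BᵀPA = [6.2500 13.1250; 1.7500 3.6250]
K = S⁻¹·BᵀPA = [0.1630 0.3463; 0.0514 0.0925]
A−BK = [0.4595 -0.1313; -1.7856 0.9387]
AᵀP(A−BK) = [0.1411 0.1740; 0.1740 0.4324]
P' = Q + AᵀP(A−BK) = [4.3911 4.1740; 4.1740 4.4324]
tr(P') = 8.8236


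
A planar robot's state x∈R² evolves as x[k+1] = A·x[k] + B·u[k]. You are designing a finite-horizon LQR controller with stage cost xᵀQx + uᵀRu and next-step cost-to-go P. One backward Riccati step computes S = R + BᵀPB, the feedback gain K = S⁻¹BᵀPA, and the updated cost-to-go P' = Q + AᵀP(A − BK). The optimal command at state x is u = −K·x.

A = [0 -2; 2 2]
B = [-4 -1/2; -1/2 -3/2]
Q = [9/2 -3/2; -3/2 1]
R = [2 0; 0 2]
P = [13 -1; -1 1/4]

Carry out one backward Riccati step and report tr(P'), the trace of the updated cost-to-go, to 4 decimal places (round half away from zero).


7.4892

BᵀP = [-51.5000 3.8750; -5.0000 0.1250]
S = R + BᵀPB = [2 0; 0 2] + [204.0625 19.9375; 19.9375 2.3125] = [206.0625 19.9375; 19.9375 4.3125]
BᵀPA = [7.7500 110.7500; 0.2500 10.2500]
K = S⁻¹·BᵀPA = [0.0579 0.5564; -0.2097 -0.1953]
A−BK = [0.1267 0.1278; 1.7144 1.9852]
AᵀP(A−BK) = [0.6037 0.7371; 0.7371 1.3856]
P' = Q + AᵀP(A−BK) = [5.1037 -0.7629; -0.7629 2.3856]
tr(P') = 7.4892


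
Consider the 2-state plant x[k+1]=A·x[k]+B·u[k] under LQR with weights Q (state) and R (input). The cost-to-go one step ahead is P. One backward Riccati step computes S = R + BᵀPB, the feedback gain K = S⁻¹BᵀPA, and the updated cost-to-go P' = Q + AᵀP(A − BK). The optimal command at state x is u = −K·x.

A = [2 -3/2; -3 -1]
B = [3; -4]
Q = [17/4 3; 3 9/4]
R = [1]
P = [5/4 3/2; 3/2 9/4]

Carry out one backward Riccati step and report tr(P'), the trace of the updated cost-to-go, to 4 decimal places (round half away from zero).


BᵀP = [-2.2500 -4.5000]
S = R + BᵀPB = [1] + [11.2500] = [12.2500]
BᵀPA = [9.0000 7.8750]
K = S⁻¹·BᵀPA = [0.7347 0.6429]
A−BK = [-0.2041 -3.4286; -0.0612 1.5714]
AᵀP(A−BK) = [0.6378 0.9643; 0.9643 4.5000]
P' = Q + AᵀP(A−BK) = [4.8878 3.9643; 3.9643 6.7500]
tr(P') = 11.6378

11.6378


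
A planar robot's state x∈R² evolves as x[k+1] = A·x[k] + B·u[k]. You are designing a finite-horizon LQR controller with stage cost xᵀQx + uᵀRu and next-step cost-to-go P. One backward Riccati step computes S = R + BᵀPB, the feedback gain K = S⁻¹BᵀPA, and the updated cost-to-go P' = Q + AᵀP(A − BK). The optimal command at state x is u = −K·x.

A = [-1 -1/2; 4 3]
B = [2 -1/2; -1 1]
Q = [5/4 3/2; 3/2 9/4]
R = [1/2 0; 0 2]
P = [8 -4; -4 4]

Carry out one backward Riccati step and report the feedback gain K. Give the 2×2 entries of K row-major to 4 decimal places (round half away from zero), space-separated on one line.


BᵀP = [20.0000 -12.0000; -8.0000 6.0000]
S = R + BᵀPB = [1/2 0; 0 2] + [52.0000 -22.0000; -22.0000 10.0000] = [52.5000 -22.0000; -22.0000 12.0000]
BᵀPA = [-68.0000 -46.0000; 32.0000 22.0000]
K = S⁻¹·BᵀPA = [-0.7671 -0.4658; 1.2603 0.9795]
A−BK = [1.1644 0.9212; 1.9726 1.5548]
AᵀP(A−BK) = [11.5068 8.9863; 8.9863 7.0274]
P' = Q + AᵀP(A−BK) = [12.7568 10.4863; 10.4863 9.2774]
tr(P') = 22.0342

-0.7671 -0.4658 1.2603 0.9795


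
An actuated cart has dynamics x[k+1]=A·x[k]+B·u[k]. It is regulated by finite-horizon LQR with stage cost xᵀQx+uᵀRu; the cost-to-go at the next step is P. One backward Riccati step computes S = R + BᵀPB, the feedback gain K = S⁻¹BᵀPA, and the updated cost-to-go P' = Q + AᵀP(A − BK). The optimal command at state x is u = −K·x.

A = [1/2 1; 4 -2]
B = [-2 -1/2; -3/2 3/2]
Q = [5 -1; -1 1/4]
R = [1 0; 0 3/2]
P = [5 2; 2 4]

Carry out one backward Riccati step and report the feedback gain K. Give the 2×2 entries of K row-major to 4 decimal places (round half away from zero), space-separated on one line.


BᵀP = [-13.0000 -10.0000; 0.5000 5.0000]
S = R + BᵀPB = [1 0; 0 3/2] + [41.0000 -8.5000; -8.5000 7.2500] = [42.0000 -8.5000; -8.5000 8.7500]
BᵀPA = [-46.5000 7.0000; 20.2500 -9.5000]
K = S⁻¹·BᵀPA = [-0.7951 -0.0660; 1.5419 -1.1499]
A−BK = [-0.3192 0.2930; 0.4945 -0.3743]
AᵀP(A−BK) = [5.0546 -3.2862; -3.2862 2.5385]
P' = Q + AᵀP(A−BK) = [10.0546 -4.2862; -4.2862 2.7885]
tr(P') = 12.8431

-0.7951 -0.0660 1.5419 -1.1499


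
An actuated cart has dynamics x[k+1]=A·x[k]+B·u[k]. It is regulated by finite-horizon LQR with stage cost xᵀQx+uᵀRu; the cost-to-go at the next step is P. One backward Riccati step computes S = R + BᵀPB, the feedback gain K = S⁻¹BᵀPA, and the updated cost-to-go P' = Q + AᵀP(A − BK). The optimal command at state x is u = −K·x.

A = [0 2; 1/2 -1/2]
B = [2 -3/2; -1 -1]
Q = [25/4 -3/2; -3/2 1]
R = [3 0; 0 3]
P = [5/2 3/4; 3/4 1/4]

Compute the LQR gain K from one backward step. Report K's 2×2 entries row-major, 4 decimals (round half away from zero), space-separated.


0.0306 0.4335 -0.0408 -0.4501

BᵀP = [4.2500 1.2500; -4.5000 -1.3750]
S = R + BᵀPB = [3 0; 0 3] + [7.2500 -7.6250; -7.6250 8.1250] = [10.2500 -7.6250; -7.6250 11.1250]
BᵀPA = [0.6250 7.8750; -0.6875 -8.3125]
K = S⁻¹·BᵀPA = [0.0306 0.4335; -0.0408 -0.4501]
A−BK = [-0.1224 0.4579; 0.4898 -0.5166]
AᵀP(A−BK) = [0.0153 0.1071; 0.1071 1.4075]
P' = Q + AᵀP(A−BK) = [6.2653 -1.3929; -1.3929 2.4075]
tr(P') = 8.6728


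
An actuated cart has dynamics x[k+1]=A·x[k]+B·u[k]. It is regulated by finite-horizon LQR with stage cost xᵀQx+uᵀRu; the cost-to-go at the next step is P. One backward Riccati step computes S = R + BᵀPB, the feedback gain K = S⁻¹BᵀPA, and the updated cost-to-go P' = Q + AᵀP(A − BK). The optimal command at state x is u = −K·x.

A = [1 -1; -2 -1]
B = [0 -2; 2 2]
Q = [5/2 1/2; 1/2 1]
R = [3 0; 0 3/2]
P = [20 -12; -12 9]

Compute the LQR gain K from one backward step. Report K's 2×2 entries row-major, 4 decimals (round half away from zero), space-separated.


BᵀP = [-24.0000 18.0000; -64.0000 42.0000]
S = R + BᵀPB = [3 0; 0 3/2] + [36.0000 84.0000; 84.0000 212.0000] = [39.0000 84.0000; 84.0000 213.5000]
BᵀPA = [-60.0000 6.0000; -148.0000 22.0000]
K = S⁻¹·BᵀPA = [-0.2975 -0.4463; -0.5762 0.2786]
A−BK = [-0.1523 -0.4427; -0.2527 -0.6647]
AᵀP(A−BK) = [0.8784 0.4604; 0.4604 1.5478]
P' = Q + AᵀP(A−BK) = [3.3784 0.9604; 0.9604 2.5478]
tr(P') = 5.9262

-0.2975 -0.4463 -0.5762 0.2786


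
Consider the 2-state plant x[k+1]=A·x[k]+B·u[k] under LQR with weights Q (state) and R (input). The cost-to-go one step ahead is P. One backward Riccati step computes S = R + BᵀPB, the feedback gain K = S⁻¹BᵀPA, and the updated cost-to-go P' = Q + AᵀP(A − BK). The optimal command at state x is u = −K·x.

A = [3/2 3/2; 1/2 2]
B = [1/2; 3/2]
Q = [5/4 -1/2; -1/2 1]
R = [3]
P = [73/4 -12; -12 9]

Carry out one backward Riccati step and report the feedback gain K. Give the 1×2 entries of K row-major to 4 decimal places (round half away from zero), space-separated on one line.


-0.9745 0.1720

BᵀP = [-8.8750 7.5000]
S = R + BᵀPB = [3] + [6.8125] = [9.8125]
BᵀPA = [-9.5625 1.6875]
K = S⁻¹·BᵀPA = [-0.9745 0.1720]
A−BK = [1.9873 1.4140; 1.9618 1.7420]
AᵀP(A−BK) = [15.9936 6.7070; 6.7070 4.7723]
P' = Q + AᵀP(A−BK) = [17.2436 6.2070; 6.2070 5.7723]
tr(P') = 23.0159


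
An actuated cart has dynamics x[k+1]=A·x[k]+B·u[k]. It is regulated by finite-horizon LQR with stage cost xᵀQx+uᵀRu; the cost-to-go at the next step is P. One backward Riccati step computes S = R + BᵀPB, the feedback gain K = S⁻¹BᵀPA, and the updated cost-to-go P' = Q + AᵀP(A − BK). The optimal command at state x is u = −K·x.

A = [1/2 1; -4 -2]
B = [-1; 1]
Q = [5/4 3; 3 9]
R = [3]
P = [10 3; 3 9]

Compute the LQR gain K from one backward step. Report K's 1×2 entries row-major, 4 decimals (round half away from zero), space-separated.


-1.7188 -1.1875

BᵀP = [-7.0000 6.0000]
S = R + BᵀPB = [3] + [13.0000] = [16.0000]
BᵀPA = [-27.5000 -19.0000]
K = S⁻¹·BᵀPA = [-1.7188 -1.1875]
A−BK = [-1.2188 -0.1875; -2.2813 -0.8125]
AᵀP(A−BK) = [87.2344 29.3438; 29.3438 11.4375]
P' = Q + AᵀP(A−BK) = [88.4844 32.3438; 32.3438 20.4375]
tr(P') = 108.9219


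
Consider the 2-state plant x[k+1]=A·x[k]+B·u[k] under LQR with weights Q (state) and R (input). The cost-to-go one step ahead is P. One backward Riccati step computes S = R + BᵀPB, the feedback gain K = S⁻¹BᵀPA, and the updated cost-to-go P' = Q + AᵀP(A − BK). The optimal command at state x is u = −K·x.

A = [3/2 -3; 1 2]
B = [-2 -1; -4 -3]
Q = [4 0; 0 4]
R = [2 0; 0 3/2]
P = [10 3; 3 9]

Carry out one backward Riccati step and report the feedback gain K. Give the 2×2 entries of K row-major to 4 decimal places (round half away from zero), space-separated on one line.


-0.7861 2.0157 0.5946 -2.9093

BᵀP = [-32.0000 -42.0000; -19.0000 -30.0000]
S = R + BᵀPB = [2 0; 0 3/2] + [232.0000 158.0000; 158.0000 109.0000] = [234.0000 158.0000; 158.0000 110.5000]
BᵀPA = [-90.0000 12.0000; -58.5000 -3.0000]
K = S⁻¹·BᵀPA = [-0.7861 2.0157; 0.5946 -2.9093]
A−BK = [0.5224 -1.8779; -0.3606 1.3348]
AᵀP(A−BK) = [4.5353 -15.7828; -15.7828 57.0840]
P' = Q + AᵀP(A−BK) = [8.5353 -15.7828; -15.7828 61.0840]
tr(P') = 69.6193


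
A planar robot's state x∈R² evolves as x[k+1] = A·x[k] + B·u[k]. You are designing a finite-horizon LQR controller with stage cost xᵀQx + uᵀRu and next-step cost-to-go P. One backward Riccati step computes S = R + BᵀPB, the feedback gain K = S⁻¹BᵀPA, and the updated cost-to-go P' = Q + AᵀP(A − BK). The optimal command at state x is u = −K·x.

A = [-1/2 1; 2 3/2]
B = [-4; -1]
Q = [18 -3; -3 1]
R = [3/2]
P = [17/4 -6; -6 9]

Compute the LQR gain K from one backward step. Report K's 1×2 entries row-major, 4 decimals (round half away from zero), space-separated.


1.1639 0.3770

BᵀP = [-11.0000 15.0000]
S = R + BᵀPB = [3/2] + [29.0000] = [30.5000]
BᵀPA = [35.5000 11.5000]
K = S⁻¹·BᵀPA = [1.1639 0.3770]
A−BK = [4.1557 2.5082; 3.1639 1.8770]
AᵀP(A−BK) = [7.7428 3.9898; 3.9898 2.1639]
P' = Q + AᵀP(A−BK) = [25.7428 0.9898; 0.9898 3.1639]
tr(P') = 28.9068


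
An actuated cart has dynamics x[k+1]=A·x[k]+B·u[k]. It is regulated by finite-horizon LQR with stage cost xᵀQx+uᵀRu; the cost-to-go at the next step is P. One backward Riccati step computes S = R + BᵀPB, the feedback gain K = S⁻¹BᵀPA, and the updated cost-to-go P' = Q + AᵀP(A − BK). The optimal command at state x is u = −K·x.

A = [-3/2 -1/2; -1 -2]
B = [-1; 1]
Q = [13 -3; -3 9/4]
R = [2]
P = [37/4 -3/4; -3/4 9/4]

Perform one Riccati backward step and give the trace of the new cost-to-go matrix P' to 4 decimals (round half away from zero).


36.2083

BᵀP = [-10.0000 3.0000]
S = R + BᵀPB = [2] + [13.0000] = [15.0000]
BᵀPA = [12.0000 -1.0000]
K = S⁻¹·BᵀPA = [0.8000 -0.0667]
A−BK = [-0.7000 -0.5667; -1.8000 -1.9333]
AᵀP(A−BK) = [11.2125 9.6125; 9.6125 9.7458]
P' = Q + AᵀP(A−BK) = [24.2125 6.6125; 6.6125 11.9958]
tr(P') = 36.2083


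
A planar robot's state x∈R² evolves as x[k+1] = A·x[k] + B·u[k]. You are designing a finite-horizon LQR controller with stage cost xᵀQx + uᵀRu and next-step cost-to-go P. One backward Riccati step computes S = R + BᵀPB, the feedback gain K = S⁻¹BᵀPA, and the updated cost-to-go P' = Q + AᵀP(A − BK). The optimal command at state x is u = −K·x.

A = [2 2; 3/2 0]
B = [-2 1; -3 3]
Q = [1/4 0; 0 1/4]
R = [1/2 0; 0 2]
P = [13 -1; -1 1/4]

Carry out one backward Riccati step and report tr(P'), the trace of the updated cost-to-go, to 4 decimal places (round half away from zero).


BᵀP = [-23.0000 1.2500; 10.0000 -0.2500]
S = R + BᵀPB = [1/2 0; 0 2] + [42.2500 -19.2500; -19.2500 9.2500] = [42.7500 -19.2500; -19.2500 11.2500]
BᵀPA = [-44.1250 -46.0000; 19.6250 20.0000]
K = S⁻¹·BᵀPA = [-1.0747 -1.2005; -0.0946 -0.2763]
A−BK = [-0.0549 -0.1246; -1.4405 -2.7724]
AᵀP(A−BK) = [0.9952 1.4530; 1.4530 2.3058]
P' = Q + AᵀP(A−BK) = [1.2452 1.4530; 1.4530 2.5558]
tr(P') = 3.8010

3.8010
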